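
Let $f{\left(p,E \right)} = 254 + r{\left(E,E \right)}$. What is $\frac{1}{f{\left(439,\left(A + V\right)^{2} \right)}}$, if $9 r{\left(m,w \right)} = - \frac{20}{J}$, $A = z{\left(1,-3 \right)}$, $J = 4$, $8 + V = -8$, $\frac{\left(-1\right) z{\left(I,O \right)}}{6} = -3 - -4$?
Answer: $\frac{9}{2281} \approx 0.0039456$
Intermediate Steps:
$z{\left(I,O \right)} = -6$ ($z{\left(I,O \right)} = - 6 \left(-3 - -4\right) = - 6 \left(-3 + 4\right) = \left(-6\right) 1 = -6$)
$V = -16$ ($V = -8 - 8 = -16$)
$A = -6$
$r{\left(m,w \right)} = - \frac{5}{9}$ ($r{\left(m,w \right)} = \frac{\left(-20\right) \frac{1}{4}}{9} = \frac{1}{9} \left(-5\right) = - \frac{5}{9}$)
$f{\left(p,E \right)} = \frac{2281}{9}$ ($f{\left(p,E \right)} = 254 - \frac{5}{9} = \frac{2281}{9}$)
$\frac{1}{f{\left(439,\left(A + V\right)^{2} \right)}} = \frac{1}{\frac{2281}{9}} = \frac{9}{2281}$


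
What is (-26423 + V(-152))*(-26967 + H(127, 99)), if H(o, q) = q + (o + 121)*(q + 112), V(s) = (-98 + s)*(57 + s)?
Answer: -68054580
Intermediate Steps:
H(o, q) = q + (112 + q)*(121 + o) (H(o, q) = q + (121 + o)*(112 + q) = q + (112 + q)*(121 + o))
(-26423 + V(-152))*(-26967 + H(127, 99)) = (-26423 + (-5586 + (-152)² - 41*(-152)))*(-26967 + (13552 + 112*127 + 122*99 + 127*99)) = (-26423 + (-5586 + 23104 + 6232))*(-26967 + (13552 + 14224 + 12078 + 12573)) = (-26423 + 23750)*(-26967 + 52427) = -2673*25460 = -68054580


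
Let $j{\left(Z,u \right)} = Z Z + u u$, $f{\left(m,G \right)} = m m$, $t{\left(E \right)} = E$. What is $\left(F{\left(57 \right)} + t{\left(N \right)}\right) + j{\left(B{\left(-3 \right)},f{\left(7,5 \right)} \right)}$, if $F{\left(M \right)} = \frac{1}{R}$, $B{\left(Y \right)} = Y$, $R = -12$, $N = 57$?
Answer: $\frac{29603}{12} \approx 2466.9$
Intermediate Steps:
$f{\left(m,G \right)} = m^{2}$
$j{\left(Z,u \right)} = Z^{2} + u^{2}$
$F{\left(M \right)} = - \frac{1}{12}$ ($F{\left(M \right)} = \frac{1}{-12} = - \frac{1}{12}$)
$\left(F{\left(57 \right)} + t{\left(N \right)}\right) + j{\left(B{\left(-3 \right)},f{\left(7,5 \right)} \right)} = \left(- \frac{1}{12} + 57\right) + \left(\left(-3\right)^{2} + \left(7^{2}\right)^{2}\right) = \frac{683}{12} + \left(9 + 49^{2}\right) = \frac{683}{12} + \left(9 + 2401\right) = \frac{683}{12} + 2410 = \frac{29603}{12}$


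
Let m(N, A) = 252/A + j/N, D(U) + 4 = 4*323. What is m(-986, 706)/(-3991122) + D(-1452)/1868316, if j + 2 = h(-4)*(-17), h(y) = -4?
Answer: 24847586611465/36046612705324278 ≈ 0.00068932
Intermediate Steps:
D(U) = 1288 (D(U) = -4 + 4*323 = -4 + 1292 = 1288)
j = 66 (j = -2 - 4*(-17) = -2 + 68 = 66)
m(N, A) = 66/N + 252/A (m(N, A) = 252/A + 66/N = 66/N + 252/A)
m(-986, 706)/(-3991122) + D(-1452)/1868316 = (66/(-986) + 252/706)/(-3991122) + 1288/1868316 = (66*(-1/986) + 252*(1/706))*(-1/3991122) + 1288*(1/1868316) = (-33/493 + 126/353)*(-1/3991122) + 322/467079 = (50469/174029)*(-1/3991122) + 322/467079 = -16823/231523656846 + 322/467079 = 24847586611465/36046612705324278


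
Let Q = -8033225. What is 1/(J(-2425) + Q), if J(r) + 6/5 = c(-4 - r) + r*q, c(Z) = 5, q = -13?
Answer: -5/40008481 ≈ -1.2497e-7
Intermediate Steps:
J(r) = 19/5 - 13*r (J(r) = -6/5 + (5 + r*(-13)) = -6/5 + (5 - 13*r) = 19/5 - 13*r)
1/(J(-2425) + Q) = 1/((19/5 - 13*(-2425)) - 8033225) = 1/((19/5 + 31525) - 8033225) = 1/(157644/5 - 8033225) = 1/(-40008481/5) = -5/40008481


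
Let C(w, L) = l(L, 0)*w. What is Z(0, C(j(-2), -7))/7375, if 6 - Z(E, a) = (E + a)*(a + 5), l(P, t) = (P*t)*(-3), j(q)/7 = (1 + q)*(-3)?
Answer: 6/7375 ≈ 0.00081356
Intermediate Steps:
j(q) = -21 - 21*q (j(q) = 7*((1 + q)*(-3)) = 7*(-3 - 3*q) = -21 - 21*q)
l(P, t) = -3*P*t
C(w, L) = 0 (C(w, L) = (-3*L*0)*w = 0*w = 0)
Z(E, a) = 6 - (5 + a)*(E + a) (Z(E, a) = 6 - (E + a)*(a + 5) = 6 - (E + a)*(5 + a) = 6 - (5 + a)*(E + a))
Z(0, C(j(-2), -7))/7375 = (6 - 1*0**2 - 5*0 - 5*0 - 1*0*0)/7375 = (6 - 1*0 + 0 + 0 + 0)*(1/7375) = (6 + 0 + 0 + 0 + 0)*(1/7375) = 6*(1/7375) = 6/7375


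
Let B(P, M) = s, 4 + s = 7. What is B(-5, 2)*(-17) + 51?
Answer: 0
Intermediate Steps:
s = 3 (s = -4 + 7 = 3)
B(P, M) = 3
B(-5, 2)*(-17) + 51 = 3*(-17) + 51 = -51 + 51 = 0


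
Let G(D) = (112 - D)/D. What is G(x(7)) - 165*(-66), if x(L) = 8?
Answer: 10903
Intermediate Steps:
G(D) = (112 - D)/D
G(x(7)) - 165*(-66) = (112 - 1*8)/8 - 165*(-66) = (112 - 8)/8 - 1*(-10890) = (⅛)*104 + 10890 = 13 + 10890 = 10903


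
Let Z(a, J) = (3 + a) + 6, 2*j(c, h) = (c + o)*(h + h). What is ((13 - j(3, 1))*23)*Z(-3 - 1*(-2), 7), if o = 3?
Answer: 1288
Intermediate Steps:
j(c, h) = h*(3 + c) (j(c, h) = ((c + 3)*(h + h))/2 = ((3 + c)*(2*h))/2 = (2*h*(3 + c))/2 = h*(3 + c))
Z(a, J) = 9 + a
((13 - j(3, 1))*23)*Z(-3 - 1*(-2), 7) = ((13 - (3 + 3))*23)*(9 + (-3 - 1*(-2))) = ((13 - 6)*23)*(9 + (-3 + 2)) = ((13 - 1*6)*23)*(9 - 1) = ((13 - 6)*23)*8 = (7*23)*8 = 161*8 = 1288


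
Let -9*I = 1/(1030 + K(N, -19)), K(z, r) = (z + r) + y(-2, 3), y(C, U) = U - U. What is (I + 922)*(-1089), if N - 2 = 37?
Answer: -1054260779/1050 ≈ -1.0041e+6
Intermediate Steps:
y(C, U) = 0
N = 39 (N = 2 + 37 = 39)
K(z, r) = r + z (K(z, r) = (z + r) + 0 = (r + z) + 0 = r + z)
I = -1/9450 (I = -1/(9*(1030 + (-19 + 39))) = -1/(9*(1030 + 20)) = -⅑/1050 = -⅑*1/1050 = -1/9450 ≈ -0.00010582)
(I + 922)*(-1089) = (-1/9450 + 922)*(-1089) = (8712899/9450)*(-1089) = -1054260779/1050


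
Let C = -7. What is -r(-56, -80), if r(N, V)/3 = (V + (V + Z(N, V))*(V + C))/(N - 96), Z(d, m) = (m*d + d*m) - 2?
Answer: -1158699/76 ≈ -15246.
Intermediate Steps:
Z(d, m) = -2 + 2*d*m (Z(d, m) = (d*m + d*m) - 2 = 2*d*m - 2 = -2 + 2*d*m)
r(N, V) = 3*(V + (-7 + V)*(-2 + V + 2*N*V))/(-96 + N) (r(N, V) = 3*((V + (V + (-2 + 2*N*V))*(V - 7))/(N - 96)) = 3*((V + (-2 + V + 2*N*V)*(-7 + V))/(-96 + N)) = 3*((V + (-7 + V)*(-2 + V + 2*N*V))/(-96 + N)) = 3*(V + (-7 + V)*(-2 + V + 2*N*V))/(-96 + N))
-r(-56, -80) = -3*(14 + (-80)**2 - 8*(-80) - 14*(-56)*(-80) + 2*(-56)*(-80)**2)/(-96 - 56) = -3*(14 + 6400 + 640 - 62720 + 2*(-56)*6400)/(-152) = -3*(-1)*(14 + 6400 + 640 - 62720 - 716800)/152 = -3*(-1)*(-772466)/152 = -1*1158699/76 = -1158699/76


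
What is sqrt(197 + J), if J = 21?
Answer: sqrt(218) ≈ 14.765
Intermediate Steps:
sqrt(197 + J) = sqrt(197 + 21) = sqrt(218)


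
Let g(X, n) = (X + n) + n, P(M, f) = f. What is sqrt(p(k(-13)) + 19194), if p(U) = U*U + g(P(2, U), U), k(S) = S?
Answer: 2*sqrt(4831) ≈ 139.01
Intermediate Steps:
g(X, n) = X + 2*n
p(U) = U**2 + 3*U (p(U) = U*U + (U + 2*U) = U**2 + 3*U)
sqrt(p(k(-13)) + 19194) = sqrt(-13*(3 - 13) + 19194) = sqrt(-13*(-10) + 19194) = sqrt(130 + 19194) = sqrt(19324) = 2*sqrt(4831)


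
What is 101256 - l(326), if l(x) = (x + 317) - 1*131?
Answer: 100744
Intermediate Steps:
l(x) = 186 + x (l(x) = (317 + x) - 131 = 186 + x)
101256 - l(326) = 101256 - (186 + 326) = 101256 - 1*512 = 101256 - 512 = 100744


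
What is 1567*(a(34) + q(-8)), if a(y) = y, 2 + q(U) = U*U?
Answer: 150432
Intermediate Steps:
q(U) = -2 + U² (q(U) = -2 + U*U = -2 + U²)
1567*(a(34) + q(-8)) = 1567*(34 + (-2 + (-8)²)) = 1567*(34 + (-2 + 64)) = 1567*(34 + 62) = 1567*96 = 150432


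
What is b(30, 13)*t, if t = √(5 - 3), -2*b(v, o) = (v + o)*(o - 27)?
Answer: 301*√2 ≈ 425.68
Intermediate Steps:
b(v, o) = -(-27 + o)*(o + v)/2 (b(v, o) = -(v + o)*(o - 27)/2 = -(o + v)*(-27 + o)/2 = -(-27 + o)*(o + v)/2)
t = √2 ≈ 1.4142
b(30, 13)*t = (-½*13² + (27/2)*13 + (27/2)*30 - ½*13*30)*√2 = (-½*169 + 351/2 + 405 - 195)*√2 = (-169/2 + 351/2 + 405 - 195)*√2 = 301*√2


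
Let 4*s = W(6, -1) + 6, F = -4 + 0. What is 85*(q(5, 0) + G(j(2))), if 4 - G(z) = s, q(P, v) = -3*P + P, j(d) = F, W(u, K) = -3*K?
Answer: -2805/4 ≈ -701.25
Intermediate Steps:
F = -4
j(d) = -4
q(P, v) = -2*P
s = 9/4 (s = (-3*(-1) + 6)/4 = (3 + 6)/4 = (¼)*9 = 9/4 ≈ 2.2500)
G(z) = 7/4 (G(z) = 4 - 1*9/4 = 4 - 9/4 = 7/4)
85*(q(5, 0) + G(j(2))) = 85*(-2*5 + 7/4) = 85*(-10 + 7/4) = 85*(-33/4) = -2805/4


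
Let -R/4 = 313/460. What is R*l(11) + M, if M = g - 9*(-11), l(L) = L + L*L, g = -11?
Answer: -31196/115 ≈ -271.27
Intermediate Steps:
l(L) = L + L**2
R = -313/115 (R = -1252/460 = -4*313/460 = -313/115 ≈ -2.7217)
M = 88 (M = -11 - 9*(-11) = -11 + 99 = 88)
R*l(11) + M = -3443*(1 + 11)/115 + 88 = -3443*12/115 + 88 = -313/115*132 + 88 = -41316/115 + 88 = -31196/115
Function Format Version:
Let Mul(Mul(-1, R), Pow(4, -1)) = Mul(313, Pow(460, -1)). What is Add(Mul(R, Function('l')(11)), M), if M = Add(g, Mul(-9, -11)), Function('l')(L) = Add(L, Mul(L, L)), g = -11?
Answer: Rational(-31196, 115) ≈ -271.27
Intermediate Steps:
Function('l')(L) = Add(L, Pow(L, 2))
R = Rational(-313, 115) (R = Mul(-4, Mul(313, Pow(460, -1))) = Mul(-4, Mul(313, Rational(1, 460))) = Mul(-4, Rational(313, 460)) = Rational(-313, 115) ≈ -2.7217)
M = 88 (M = Add(-11, Mul(-9, -11)) = Add(-11, 99) = 88)
Add(Mul(R, Function('l')(11)), M) = Add(Mul(Rational(-313, 115), Mul(11, Add(1, 11))), 88) = Add(Mul(Rational(-313, 115), Mul(11, 12)), 88) = Add(Mul(Rational(-313, 115), 132), 88) = Add(Rational(-41316, 115), 88) = Rational(-31196, 115)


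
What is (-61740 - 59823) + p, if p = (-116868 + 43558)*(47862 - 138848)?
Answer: 6670062097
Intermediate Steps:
p = 6670183660 (p = -73310*(-90986) = 6670183660)
(-61740 - 59823) + p = (-61740 - 59823) + 6670183660 = -121563 + 6670183660 = 6670062097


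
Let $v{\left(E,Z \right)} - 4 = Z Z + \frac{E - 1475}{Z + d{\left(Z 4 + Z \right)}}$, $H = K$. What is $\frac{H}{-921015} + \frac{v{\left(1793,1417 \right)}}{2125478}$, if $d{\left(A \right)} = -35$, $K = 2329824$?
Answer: $- \frac{357326450322037}{225449935006245} \approx -1.5849$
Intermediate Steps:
$H = 2329824$
$v{\left(E,Z \right)} = 4 + Z^{2} + \frac{-1475 + E}{-35 + Z}$ ($v{\left(E,Z \right)} = 4 + \left(Z Z + \frac{E - 1475}{Z - 35}\right) = 4 + \left(Z^{2} + \frac{-1475 + E}{-35 + Z}\right) = 4 + Z^{2} + \frac{-1475 + E}{-35 + Z}$)
$\frac{H}{-921015} + \frac{v{\left(1793,1417 \right)}}{2125478} = \frac{2329824}{-921015} + \frac{\frac{1}{-35 + 1417} \left(-1615 + 1793 + 1417^{3} - 35 \cdot 1417^{2} + 4 \cdot 1417\right)}{2125478} = 2329824 \left(- \frac{1}{921015}\right) + \frac{-1615 + 1793 + 2845178713 - 70276115 + 5668}{1382} \cdot \frac{1}{2125478} = - \frac{776608}{307005} + \frac{-1615 + 1793 + 2845178713 - 70276115 + 5668}{1382} \cdot \frac{1}{2125478} = - \frac{776608}{307005} + \frac{1}{1382} \cdot 2774908444 \cdot \frac{1}{2125478} = - \frac{776608}{307005} + \frac{1387454222}{691} \cdot \frac{1}{2125478} = - \frac{776608}{307005} + \frac{693727111}{734352649} = - \frac{357326450322037}{225449935006245}$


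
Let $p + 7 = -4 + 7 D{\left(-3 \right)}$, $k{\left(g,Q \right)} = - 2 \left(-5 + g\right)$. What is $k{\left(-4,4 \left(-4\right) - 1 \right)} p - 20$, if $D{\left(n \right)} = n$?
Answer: $-596$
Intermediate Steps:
$k{\left(g,Q \right)} = 10 - 2 g$
$p = -32$ ($p = -7 + \left(-4 + 7 \left(-3\right)\right) = -7 - 25 = -32$)
$k{\left(-4,4 \left(-4\right) - 1 \right)} p - 20 = \left(10 - -8\right) \left(-32\right) - 20 = \left(10 + 8\right) \left(-32\right) + \left(-68 + 48\right) = 18 \left(-32\right) - 20 = -576 - 20 = -596$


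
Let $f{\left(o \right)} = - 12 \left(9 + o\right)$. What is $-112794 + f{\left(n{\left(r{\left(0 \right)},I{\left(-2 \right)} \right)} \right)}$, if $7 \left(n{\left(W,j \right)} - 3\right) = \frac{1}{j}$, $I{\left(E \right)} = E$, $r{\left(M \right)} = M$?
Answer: $- \frac{790560}{7} \approx -1.1294 \cdot 10^{5}$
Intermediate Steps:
$n{\left(W,j \right)} = 3 + \frac{1}{7 j}$
$f{\left(o \right)} = -108 - 12 o$
$-112794 + f{\left(n{\left(r{\left(0 \right)},I{\left(-2 \right)} \right)} \right)} = -112794 - \left(108 + 12 \left(3 + \frac{1}{7 \left(-2\right)}\right)\right) = -112794 - \left(108 + 12 \left(3 + \frac{1}{7} \left(- \frac{1}{2}\right)\right)\right) = -112794 - \left(108 + 12 \left(3 - \frac{1}{14}\right)\right) = -112794 - \frac{1002}{7} = - \frac{790560}{7}$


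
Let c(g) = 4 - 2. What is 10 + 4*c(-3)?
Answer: 18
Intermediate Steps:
c(g) = 2
10 + 4*c(-3) = 10 + 4*2 = 10 + 8 = 18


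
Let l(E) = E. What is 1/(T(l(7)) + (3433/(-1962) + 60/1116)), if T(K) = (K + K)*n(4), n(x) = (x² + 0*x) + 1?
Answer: 60822/14372483 ≈ 0.0042318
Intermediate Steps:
n(x) = 1 + x² (n(x) = (x² + 0) + 1 = x² + 1 = 1 + x²)
T(K) = 34*K (T(K) = (K + K)*(1 + 4²) = (2*K)*(1 + 16) = (2*K)*17 = 34*K)
1/(T(l(7)) + (3433/(-1962) + 60/1116)) = 1/(34*7 + (3433/(-1962) + 60/1116)) = 1/(238 + (3433*(-1/1962) + 60*(1/1116))) = 1/(238 + (-3433/1962 + 5/93)) = 1/(238 - 103153/60822) = 1/(14372483/60822) = 60822/14372483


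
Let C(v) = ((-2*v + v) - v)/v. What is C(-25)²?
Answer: 4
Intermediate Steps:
C(v) = -2 (C(v) = (-v - v)/v = (-2*v)/v = -2)
C(-25)² = (-2)² = 4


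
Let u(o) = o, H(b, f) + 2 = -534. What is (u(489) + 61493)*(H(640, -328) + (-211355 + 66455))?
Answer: -9014414152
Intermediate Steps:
H(b, f) = -536 (H(b, f) = -2 - 534 = -536)
(u(489) + 61493)*(H(640, -328) + (-211355 + 66455)) = (489 + 61493)*(-536 + (-211355 + 66455)) = 61982*(-536 - 144900) = 61982*(-145436) = -9014414152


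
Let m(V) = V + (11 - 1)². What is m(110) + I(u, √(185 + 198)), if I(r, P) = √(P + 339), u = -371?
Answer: 210 + √(339 + √383) ≈ 228.94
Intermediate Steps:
m(V) = 100 + V (m(V) = V + 10² = V + 100 = 100 + V)
I(r, P) = √(339 + P)
m(110) + I(u, √(185 + 198)) = (100 + 110) + √(339 + √(185 + 198)) = 210 + √(339 + √383)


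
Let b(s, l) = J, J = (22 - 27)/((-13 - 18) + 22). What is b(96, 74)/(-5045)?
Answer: -1/9081 ≈ -0.00011012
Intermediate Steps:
J = 5/9 (J = -5/(-31 + 22) = -5/(-9) = -5*(-⅑) = 5/9 ≈ 0.55556)
b(s, l) = 5/9
b(96, 74)/(-5045) = (5/9)/(-5045) = (5/9)*(-1/5045) = -1/9081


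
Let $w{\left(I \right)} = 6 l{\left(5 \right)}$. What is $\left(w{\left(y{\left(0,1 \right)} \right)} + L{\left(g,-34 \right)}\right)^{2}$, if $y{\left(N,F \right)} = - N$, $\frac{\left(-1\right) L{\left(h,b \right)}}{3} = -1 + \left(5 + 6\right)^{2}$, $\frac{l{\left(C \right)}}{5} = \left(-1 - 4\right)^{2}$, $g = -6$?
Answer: $152100$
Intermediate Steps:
$l{\left(C \right)} = 125$ ($l{\left(C \right)} = 5 \left(-1 - 4\right)^{2} = 5 \left(-5\right)^{2} = 5 \cdot 25 = 125$)
$L{\left(h,b \right)} = -360$ ($L{\left(h,b \right)} = - 3 \left(-1 + \left(5 + 6\right)^{2}\right) = - 3 \left(-1 + 11^{2}\right) = - 3 \left(-1 + 121\right) = \left(-3\right) 120 = -360$)
$w{\left(I \right)} = 750$ ($w{\left(I \right)} = 6 \cdot 125 = 750$)
$\left(w{\left(y{\left(0,1 \right)} \right)} + L{\left(g,-34 \right)}\right)^{2} = \left(750 - 360\right)^{2} = 390^{2} = 152100$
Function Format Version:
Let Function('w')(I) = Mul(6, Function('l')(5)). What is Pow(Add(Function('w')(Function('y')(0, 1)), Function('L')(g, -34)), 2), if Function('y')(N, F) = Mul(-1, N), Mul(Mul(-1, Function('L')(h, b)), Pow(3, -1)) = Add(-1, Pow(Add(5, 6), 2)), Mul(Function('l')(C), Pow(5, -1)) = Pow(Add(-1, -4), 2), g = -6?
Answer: 152100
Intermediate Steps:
Function('l')(C) = 125 (Function('l')(C) = Mul(5, Pow(Add(-1, -4), 2)) = Mul(5, Pow(-5, 2)) = Mul(5, 25) = 125)
Function('L')(h, b) = -360 (Function('L')(h, b) = Mul(-3, Add(-1, Pow(Add(5, 6), 2))) = Mul(-3, Add(-1, Pow(11, 2))) = Mul(-3, Add(-1, 121)) = Mul(-3, 120) = -360)
Function('w')(I) = 750 (Function('w')(I) = Mul(6, 125) = 750)
Pow(Add(Function('w')(Function('y')(0, 1)), Function('L')(g, -34)), 2) = Pow(Add(750, -360), 2) = Pow(390, 2) = 152100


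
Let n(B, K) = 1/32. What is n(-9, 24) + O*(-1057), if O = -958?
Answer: 32403393/32 ≈ 1.0126e+6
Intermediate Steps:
n(B, K) = 1/32
n(-9, 24) + O*(-1057) = 1/32 - 958*(-1057) = 1/32 + 1012606 = 32403393/32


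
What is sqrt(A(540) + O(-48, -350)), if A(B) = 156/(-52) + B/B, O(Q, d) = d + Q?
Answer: 20*I ≈ 20.0*I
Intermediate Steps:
O(Q, d) = Q + d
A(B) = -2 (A(B) = 156*(-1/52) + 1 = -3 + 1 = -2)
sqrt(A(540) + O(-48, -350)) = sqrt(-2 + (-48 - 350)) = sqrt(-2 - 398) = sqrt(-400) = 20*I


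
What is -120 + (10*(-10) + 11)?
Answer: -209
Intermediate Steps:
-120 + (10*(-10) + 11) = -120 + (-100 + 11) = -120 - 89 = -209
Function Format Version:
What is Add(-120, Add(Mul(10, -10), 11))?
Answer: -209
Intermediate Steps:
Add(-120, Add(Mul(10, -10), 11)) = Add(-120, Add(-100, 11)) = Add(-120, -89) = -209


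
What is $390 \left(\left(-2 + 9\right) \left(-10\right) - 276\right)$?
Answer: $-134940$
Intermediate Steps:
$390 \left(\left(-2 + 9\right) \left(-10\right) - 276\right) = 390 \left(7 \left(-10\right) - 276\right) = 390 \left(-70 - 276\right) = 390 \left(-346\right) = -134940$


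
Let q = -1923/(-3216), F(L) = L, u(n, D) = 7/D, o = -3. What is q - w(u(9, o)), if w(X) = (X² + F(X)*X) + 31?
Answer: -398375/9648 ≈ -41.291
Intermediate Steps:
w(X) = 31 + 2*X² (w(X) = (X² + X*X) + 31 = (X² + X²) + 31 = 2*X² + 31 = 31 + 2*X²)
q = 641/1072 (q = -1923*(-1/3216) = 641/1072 ≈ 0.59795)
q - w(u(9, o)) = 641/1072 - (31 + 2*(7/(-3))²) = 641/1072 - (31 + 2*(7*(-⅓))²) = 641/1072 - (31 + 2*(-7/3)²) = 641/1072 - (31 + 2*(49/9)) = 641/1072 - (31 + 98/9) = 641/1072 - 1*377/9 = 641/1072 - 377/9 = -398375/9648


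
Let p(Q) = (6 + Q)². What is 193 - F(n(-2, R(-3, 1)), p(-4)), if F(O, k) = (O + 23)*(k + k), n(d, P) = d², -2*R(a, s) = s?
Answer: -23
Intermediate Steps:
R(a, s) = -s/2
F(O, k) = 2*k*(23 + O) (F(O, k) = (23 + O)*(2*k) = 2*k*(23 + O))
193 - F(n(-2, R(-3, 1)), p(-4)) = 193 - 2*(6 - 4)²*(23 + (-2)²) = 193 - 2*2²*(23 + 4) = 193 - 2*4*27 = 193 - 1*216 = 193 - 216 = -23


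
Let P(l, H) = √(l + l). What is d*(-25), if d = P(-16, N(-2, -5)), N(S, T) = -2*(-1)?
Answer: -100*I*√2 ≈ -141.42*I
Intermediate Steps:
N(S, T) = 2
P(l, H) = √2*√l (P(l, H) = √(2*l) = √2*√l)
d = 4*I*√2 (d = √2*√(-16) = √2*(4*I) = 4*I*√2 ≈ 5.6569*I)
d*(-25) = (4*I*√2)*(-25) = -100*I*√2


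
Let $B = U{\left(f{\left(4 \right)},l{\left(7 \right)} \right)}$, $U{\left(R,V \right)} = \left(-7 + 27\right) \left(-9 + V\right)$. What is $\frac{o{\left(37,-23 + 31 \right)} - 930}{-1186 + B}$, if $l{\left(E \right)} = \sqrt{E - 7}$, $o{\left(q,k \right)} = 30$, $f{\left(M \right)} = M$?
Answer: $\frac{450}{683} \approx 0.65886$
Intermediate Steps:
$l{\left(E \right)} = \sqrt{-7 + E}$
$U{\left(R,V \right)} = -180 + 20 V$ ($U{\left(R,V \right)} = 20 \left(-9 + V\right) = -180 + 20 V$)
$B = -180$ ($B = -180 + 20 \sqrt{-7 + 7} = -180 + 20 \sqrt{0} = -180 + 20 \cdot 0 = -180 + 0 = -180$)
$\frac{o{\left(37,-23 + 31 \right)} - 930}{-1186 + B} = \frac{30 - 930}{-1186 - 180} = - \frac{900}{-1366} = \left(-900\right) \left(- \frac{1}{1366}\right) = \frac{450}{683}$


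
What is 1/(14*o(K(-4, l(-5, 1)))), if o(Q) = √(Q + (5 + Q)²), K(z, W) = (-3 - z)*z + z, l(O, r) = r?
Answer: 1/14 ≈ 0.071429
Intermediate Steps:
K(z, W) = z + z*(-3 - z) (K(z, W) = z*(-3 - z) + z = z + z*(-3 - z))
1/(14*o(K(-4, l(-5, 1)))) = 1/(14*√(-1*(-4)*(2 - 4) + (5 - 1*(-4)*(2 - 4))²)) = 1/(14*√(-1*(-4)*(-2) + (5 - 1*(-4)*(-2))²)) = 1/(14*√(-8 + (5 - 8)²)) = 1/(14*√(-8 + (-3)²)) = 1/(14*√(-8 + 9)) = 1/(14*√1) = 1/(14*1) = 1/14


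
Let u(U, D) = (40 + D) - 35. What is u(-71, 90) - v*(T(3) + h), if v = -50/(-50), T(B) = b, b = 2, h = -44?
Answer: 137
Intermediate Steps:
u(U, D) = 5 + D
T(B) = 2
v = 1 (v = -50*(-1/50) = 1)
u(-71, 90) - v*(T(3) + h) = (5 + 90) - (2 - 44) = 95 - (-42) = 95 - 1*(-42) = 95 + 42 = 137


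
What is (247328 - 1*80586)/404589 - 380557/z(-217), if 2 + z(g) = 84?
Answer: -153955503229/33176298 ≈ -4640.5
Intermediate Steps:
z(g) = 82 (z(g) = -2 + 84 = 82)
(247328 - 1*80586)/404589 - 380557/z(-217) = (247328 - 1*80586)/404589 - 380557/82 = (247328 - 80586)*(1/404589) - 380557*1/82 = 166742*(1/404589) - 380557/82 = 166742/404589 - 380557/82 = -153955503229/33176298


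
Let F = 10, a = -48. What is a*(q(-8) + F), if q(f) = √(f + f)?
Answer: -480 - 192*I ≈ -480.0 - 192.0*I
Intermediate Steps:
q(f) = √2*√f (q(f) = √(2*f) = √2*√f)
a*(q(-8) + F) = -48*(√2*√(-8) + 10) = -48*(√2*(2*I*√2) + 10) = -48*(4*I + 10) = -48*(10 + 4*I) = -480 - 192*I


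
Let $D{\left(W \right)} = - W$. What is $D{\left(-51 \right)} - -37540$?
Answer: $37591$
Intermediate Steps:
$D{\left(-51 \right)} - -37540 = \left(-1\right) \left(-51\right) - -37540 = 51 + 37540 = 37591$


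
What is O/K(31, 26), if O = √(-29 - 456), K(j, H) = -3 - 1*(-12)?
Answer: I*√485/9 ≈ 2.447*I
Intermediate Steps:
K(j, H) = 9 (K(j, H) = -3 + 12 = 9)
O = I*√485 (O = √(-485) = I*√485 ≈ 22.023*I)
O/K(31, 26) = (I*√485)/9 = (I*√485)*(⅑) = I*√485/9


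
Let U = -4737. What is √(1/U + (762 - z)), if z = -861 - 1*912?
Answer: √56883288678/4737 ≈ 50.349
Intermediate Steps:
z = -1773 (z = -861 - 912 = -1773)
√(1/U + (762 - z)) = √(1/(-4737) + (762 - 1*(-1773))) = √(-1/4737 + (762 + 1773)) = √(-1/4737 + 2535) = √(12008294/4737) = √56883288678/4737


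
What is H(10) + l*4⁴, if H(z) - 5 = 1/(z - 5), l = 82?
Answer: 104986/5 ≈ 20997.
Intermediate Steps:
H(z) = 5 + 1/(-5 + z) (H(z) = 5 + 1/(z - 5) = 5 + 1/(-5 + z))
H(10) + l*4⁴ = (-24 + 5*10)/(-5 + 10) + 82*4⁴ = (-24 + 50)/5 + 82*256 = (⅕)*26 + 20992 = 26/5 + 20992 = 104986/5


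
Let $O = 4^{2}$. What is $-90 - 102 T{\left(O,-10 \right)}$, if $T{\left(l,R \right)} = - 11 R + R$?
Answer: $-10290$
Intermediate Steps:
$O = 16$
$T{\left(l,R \right)} = - 10 R$
$-90 - 102 T{\left(O,-10 \right)} = -90 - 102 \left(\left(-10\right) \left(-10\right)\right) = -90 - 10200 = -10290$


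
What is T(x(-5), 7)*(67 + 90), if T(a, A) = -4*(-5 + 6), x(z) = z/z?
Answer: -628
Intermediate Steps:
x(z) = 1
T(a, A) = -4 (T(a, A) = -4*1 = -4)
T(x(-5), 7)*(67 + 90) = -4*(67 + 90) = -4*157 = -628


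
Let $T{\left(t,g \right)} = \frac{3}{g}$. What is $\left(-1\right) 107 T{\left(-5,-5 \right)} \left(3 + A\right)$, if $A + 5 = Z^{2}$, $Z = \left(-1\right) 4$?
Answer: $\frac{4494}{5} \approx 898.8$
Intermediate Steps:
$Z = -4$
$A = 11$ ($A = -5 + \left(-4\right)^{2} = -5 + 16 = 11$)
$\left(-1\right) 107 T{\left(-5,-5 \right)} \left(3 + A\right) = \left(-1\right) 107 \frac{3}{-5} \left(3 + 11\right) = - 107 \cdot 3 \left(- \frac{1}{5}\right) 14 = - 107 \left(\left(- \frac{3}{5}\right) 14\right) = \left(-107\right) \left(- \frac{42}{5}\right) = \frac{4494}{5}$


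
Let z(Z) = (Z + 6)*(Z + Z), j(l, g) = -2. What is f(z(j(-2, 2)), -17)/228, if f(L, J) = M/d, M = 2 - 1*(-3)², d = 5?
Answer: -7/1140 ≈ -0.0061404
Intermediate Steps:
M = -7 (M = 2 - 1*9 = 2 - 9 = -7)
z(Z) = 2*Z*(6 + Z) (z(Z) = (6 + Z)*(2*Z) = 2*Z*(6 + Z))
f(L, J) = -7/5
f(z(j(-2, 2)), -17)/228 = -7/5/228 = -7/5*1/228 = -7/1140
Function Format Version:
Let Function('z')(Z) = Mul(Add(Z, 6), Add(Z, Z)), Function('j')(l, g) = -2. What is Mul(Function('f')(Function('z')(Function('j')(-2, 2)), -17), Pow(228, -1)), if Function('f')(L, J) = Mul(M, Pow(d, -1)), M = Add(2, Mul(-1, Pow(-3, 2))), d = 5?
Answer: Rational(-7, 1140) ≈ -0.0061404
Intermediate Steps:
M = -7 (M = Add(2, Mul(-1, 9)) = Add(2, -9) = -7)
Function('z')(Z) = Mul(2, Z, Add(6, Z)) (Function('z')(Z) = Mul(Add(6, Z), Mul(2, Z)) = Mul(2, Z, Add(6, Z)))
Function('f')(L, J) = Rational(-7, 5) (Function('f')(L, J) = Mul(-7, Pow(5, -1)) = Mul(-7, Rational(1, 5)) = Rational(-7, 5))
Mul(Function('f')(Function('z')(Function('j')(-2, 2)), -17), Pow(228, -1)) = Mul(Rational(-7, 5), Pow(228, -1)) = Mul(Rational(-7, 5), Rational(1, 228)) = Rational(-7, 1140)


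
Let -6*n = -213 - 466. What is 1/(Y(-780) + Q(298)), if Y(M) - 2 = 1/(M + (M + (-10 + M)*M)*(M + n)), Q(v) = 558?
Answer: 410383350/229814675999 ≈ 0.0017857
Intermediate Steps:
n = 679/6 (n = -(-213 - 466)/6 = -1/6*(-679) = 679/6 ≈ 113.17)
Y(M) = 2 + 1/(M + (679/6 + M)*(M + M*(-10 + M))) (Y(M) = 2 + 1/(M + (M + (-10 + M)*M)*(M + 679/6)) = 2 + 1/(M + (M + M*(-10 + M))*(679/6 + M)) = 2 + 1/(M + (679/6 + M)*(M + M*(-10 + M))))
1/(Y(-780) + Q(298)) = 1/(2*(3 - 6105*(-780) + 6*(-780)**3 + 625*(-780)**2)/(-780*(-6105 + 6*(-780)**2 + 625*(-780))) + 558) = 1/(2*(-1/780)*(3 + 4761900 + 6*(-474552000) + 625*608400)/(-6105 + 6*608400 - 487500) + 558) = 1/(2*(-1/780)*(3 + 4761900 - 2847312000 + 380250000)/(-6105 + 3650400 - 487500) + 558) = 1/(2*(-1/780)*(-2462300097)/3156795 + 558) = 1/(2*(-1/780)*(1/3156795)*(-2462300097) + 558) = 1/(820766699/410383350 + 558) = 1/(229814675999/410383350) = 410383350/229814675999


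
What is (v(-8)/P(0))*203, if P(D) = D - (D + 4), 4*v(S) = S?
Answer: 203/2 ≈ 101.50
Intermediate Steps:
v(S) = S/4
P(D) = -4 (P(D) = D - (4 + D) = D + (-4 - D) = -4)
(v(-8)/P(0))*203 = (((¼)*(-8))/(-4))*203 = -2*(-¼)*203 = (½)*203 = 203/2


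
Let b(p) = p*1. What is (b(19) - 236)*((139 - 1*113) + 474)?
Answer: -108500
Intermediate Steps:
b(p) = p
(b(19) - 236)*((139 - 1*113) + 474) = (19 - 236)*((139 - 1*113) + 474) = -217*((139 - 113) + 474) = -217*(26 + 474) = -217*500 = -108500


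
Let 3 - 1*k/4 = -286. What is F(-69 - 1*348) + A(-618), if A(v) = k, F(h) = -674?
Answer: 482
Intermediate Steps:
k = 1156 (k = 12 - 4*(-286) = 12 + 1144 = 1156)
A(v) = 1156
F(-69 - 1*348) + A(-618) = -674 + 1156 = 482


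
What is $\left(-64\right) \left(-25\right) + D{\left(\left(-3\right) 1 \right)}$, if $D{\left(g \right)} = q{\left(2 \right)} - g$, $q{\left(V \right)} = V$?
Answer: $1605$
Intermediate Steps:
$D{\left(g \right)} = 2 - g$
$\left(-64\right) \left(-25\right) + D{\left(\left(-3\right) 1 \right)} = \left(-64\right) \left(-25\right) - \left(-2 - 3\right) = 1600 + \left(2 - -3\right) = 1600 + \left(2 + 3\right) = 1600 + 5 = 1605$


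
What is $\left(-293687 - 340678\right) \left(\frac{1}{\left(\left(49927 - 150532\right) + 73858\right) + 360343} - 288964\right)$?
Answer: $\frac{61151031690870195}{333596} \approx 1.8331 \cdot 10^{11}$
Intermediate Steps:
$\left(-293687 - 340678\right) \left(\frac{1}{\left(\left(49927 - 150532\right) + 73858\right) + 360343} - 288964\right) = - 634365 \left(\frac{1}{\left(-100605 + 73858\right) + 360343} - 288964\right) = - 634365 \left(\frac{1}{-26747 + 360343} - 288964\right) = - 634365 \left(\frac{1}{333596} - 288964\right) = \left(-634365\right) \left(- \frac{96397234543}{333596}\right) = \frac{61151031690870195}{333596}$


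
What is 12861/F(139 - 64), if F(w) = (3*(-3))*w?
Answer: -1429/75 ≈ -19.053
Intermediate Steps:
F(w) = -9*w
12861/F(139 - 64) = 12861/((-9*(139 - 64))) = 12861/((-9*75)) = 12861/(-675) = 12861*(-1/675) = -1429/75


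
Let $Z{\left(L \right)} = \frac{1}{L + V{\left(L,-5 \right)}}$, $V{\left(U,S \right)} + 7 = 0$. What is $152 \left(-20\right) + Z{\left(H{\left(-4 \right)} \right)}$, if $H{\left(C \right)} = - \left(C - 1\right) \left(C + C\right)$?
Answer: $- \frac{142881}{47} \approx -3040.0$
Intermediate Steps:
$V{\left(U,S \right)} = -7$ ($V{\left(U,S \right)} = -7 + 0 = -7$)
$H{\left(C \right)} = - 2 C \left(-1 + C\right)$ ($H{\left(C \right)} = - \left(-1 + C\right) 2 C = - 2 C \left(-1 + C\right)$)
$Z{\left(L \right)} = \frac{1}{-7 + L}$ ($Z{\left(L \right)} = \frac{1}{L - 7} = \frac{1}{-7 + L}$)
$152 \left(-20\right) + Z{\left(H{\left(-4 \right)} \right)} = 152 \left(-20\right) + \frac{1}{-7 + 2 \left(-4\right) \left(1 - -4\right)} = -3040 + \frac{1}{-7 + 2 \left(-4\right) \left(1 + 4\right)} = -3040 + \frac{1}{-7 + 2 \left(-4\right) 5} = -3040 + \frac{1}{-7 - 40} = -3040 + \frac{1}{-47} = -3040 - \frac{1}{47} = - \frac{142881}{47}$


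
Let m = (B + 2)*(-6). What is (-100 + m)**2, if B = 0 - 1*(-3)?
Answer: 16900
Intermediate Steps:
B = 3 (B = 0 + 3 = 3)
m = -30 (m = (3 + 2)*(-6) = 5*(-6) = -30)
(-100 + m)**2 = (-100 - 30)**2 = (-130)**2 = 16900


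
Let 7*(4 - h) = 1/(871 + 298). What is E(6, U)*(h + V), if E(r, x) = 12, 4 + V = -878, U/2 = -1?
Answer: -86216100/8183 ≈ -10536.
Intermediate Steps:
U = -2 (U = 2*(-1) = -2)
V = -882 (V = -4 - 878 = -882)
h = 32731/8183 (h = 4 - 1/(7*(871 + 298)) = 4 - ⅐/1169 = 4 - ⅐*1/1169 = 4 - 1/8183 = 32731/8183 ≈ 3.9999)
E(6, U)*(h + V) = 12*(32731/8183 - 882) = 12*(-7184675/8183) = -86216100/8183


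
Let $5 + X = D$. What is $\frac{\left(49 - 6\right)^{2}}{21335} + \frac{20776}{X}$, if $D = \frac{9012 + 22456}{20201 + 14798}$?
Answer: $- \frac{15513249962617}{3062148545} \approx -5066.1$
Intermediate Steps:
$D = \frac{31468}{34999} \approx 0.89911$
$X = - \frac{143527}{34999}$ ($X = -5 + \frac{31468}{34999} = - \frac{143527}{34999} \approx -4.1009$)
$\frac{\left(49 - 6\right)^{2}}{21335} + \frac{20776}{X} = \frac{\left(49 - 6\right)^{2}}{21335} + \frac{20776}{- \frac{143527}{34999}} = 43^{2} \cdot \frac{1}{21335} + 20776 \left(- \frac{34999}{143527}\right) = 1849 \cdot \frac{1}{21335} - \frac{727139224}{143527} = \frac{1849}{21335} - \frac{727139224}{143527} = - \frac{15513249962617}{3062148545}$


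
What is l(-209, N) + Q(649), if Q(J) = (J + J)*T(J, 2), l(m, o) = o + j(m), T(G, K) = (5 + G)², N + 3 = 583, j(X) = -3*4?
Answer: 555175936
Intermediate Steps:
j(X) = -12
N = 580 (N = -3 + 583 = 580)
l(m, o) = -12 + o (l(m, o) = o - 12 = -12 + o)
Q(J) = 2*J*(5 + J)² (Q(J) = (J + J)*(5 + J)² = (2*J)*(5 + J)² = 2*J*(5 + J)²)
l(-209, N) + Q(649) = (-12 + 580) + 2*649*(5 + 649)² = 568 + 2*649*654² = 568 + 2*649*427716 = 568 + 555175368 = 555175936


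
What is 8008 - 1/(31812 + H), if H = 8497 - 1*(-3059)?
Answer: 347290943/43368 ≈ 8008.0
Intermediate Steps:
H = 11556 (H = 8497 + 3059 = 11556)
8008 - 1/(31812 + H) = 8008 - 1/(31812 + 11556) = 8008 - 1/43368 = 347290943/43368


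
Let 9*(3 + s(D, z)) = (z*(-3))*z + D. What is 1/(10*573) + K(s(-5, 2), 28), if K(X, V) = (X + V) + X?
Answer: 313243/17190 ≈ 18.222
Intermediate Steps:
s(D, z) = -3 - z²/3 + D/9 (s(D, z) = -3 + ((z*(-3))*z + D)/9 = -3 + ((-3*z)*z + D)/9 = -3 + (-3*z² + D)/9 = -3 + (D - 3*z²)/9 = -3 + (-z²/3 + D/9) = -3 - z²/3 + D/9)
K(X, V) = V + 2*X (K(X, V) = (V + X) + X = V + 2*X)
1/(10*573) + K(s(-5, 2), 28) = 1/(10*573) + (28 + 2*(-3 - ⅓*2² + (⅑)*(-5))) = 1/5730 + (28 + 2*(-3 - ⅓*4 - 5/9)) = 1/5730 + (28 + 2*(-3 - 4/3 - 5/9)) = 1/5730 + (28 + 2*(-44/9)) = 1/5730 + (28 - 88/9) = 1/5730 + 164/9 = 313243/17190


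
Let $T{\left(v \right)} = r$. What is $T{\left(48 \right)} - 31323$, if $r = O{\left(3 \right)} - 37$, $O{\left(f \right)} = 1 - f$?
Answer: $-31362$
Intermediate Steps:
$r = -39$ ($r = \left(1 - 3\right) - 37 = -2 - 37 = -39$)
$T{\left(v \right)} = -39$
$T{\left(48 \right)} - 31323 = -39 - 31323 = -31362$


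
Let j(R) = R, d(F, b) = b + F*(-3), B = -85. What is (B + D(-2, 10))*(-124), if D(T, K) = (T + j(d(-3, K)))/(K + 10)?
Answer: 52173/5 ≈ 10435.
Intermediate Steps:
d(F, b) = b - 3*F
D(T, K) = (9 + K + T)/(10 + K) (D(T, K) = (T + (K - 3*(-3)))/(K + 10) = (T + (K + 9))/(10 + K) = (T + (9 + K))/(10 + K) = (9 + K + T)/(10 + K))
(B + D(-2, 10))*(-124) = (-85 + (9 + 10 - 2)/(10 + 10))*(-124) = (-85 + 17/20)*(-124) = -1683/20*(-124) = 52173/5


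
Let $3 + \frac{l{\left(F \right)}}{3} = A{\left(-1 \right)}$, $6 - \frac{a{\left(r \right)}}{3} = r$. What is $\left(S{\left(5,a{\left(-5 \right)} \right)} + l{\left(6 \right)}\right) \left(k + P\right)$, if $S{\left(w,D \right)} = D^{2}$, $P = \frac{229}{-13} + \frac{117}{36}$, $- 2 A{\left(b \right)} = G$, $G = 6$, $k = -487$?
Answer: $- \frac{27922041}{52} \approx -5.3696 \cdot 10^{5}$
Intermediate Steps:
$a{\left(r \right)} = 18 - 3 r$
$A{\left(b \right)} = -3$ ($A{\left(b \right)} = \left(- \frac{1}{2}\right) 6 = -3$)
$l{\left(F \right)} = -18$ ($l{\left(F \right)} = -9 + 3 \left(-3\right) = -9 - 9 = -18$)
$P = - \frac{747}{52}$ ($P = 229 \left(- \frac{1}{13}\right) + 117 \cdot \frac{1}{36} = - \frac{229}{13} + \frac{13}{4} = - \frac{747}{52} \approx -14.365$)
$\left(S{\left(5,a{\left(-5 \right)} \right)} + l{\left(6 \right)}\right) \left(k + P\right) = \left(\left(18 - -15\right)^{2} - 18\right) \left(-487 - \frac{747}{52}\right) = \left(\left(18 + 15\right)^{2} - 18\right) \left(- \frac{26071}{52}\right) = \left(33^{2} - 18\right) \left(- \frac{26071}{52}\right) = \left(1089 - 18\right) \left(- \frac{26071}{52}\right) = 1071 \left(- \frac{26071}{52}\right) = - \frac{27922041}{52}$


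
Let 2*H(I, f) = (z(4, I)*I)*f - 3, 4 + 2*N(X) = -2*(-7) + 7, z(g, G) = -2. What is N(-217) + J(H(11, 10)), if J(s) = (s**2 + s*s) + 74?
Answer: 24947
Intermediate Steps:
N(X) = 17/2 (N(X) = -2 + (-2*(-7) + 7)/2 = -2 + (14 + 7)/2 = -2 + (1/2)*21 = -2 + 21/2 = 17/2)
H(I, f) = -3/2 - I*f (H(I, f) = ((-2*I)*f - 3)/2 = (-2*I*f - 3)/2 = (-3 - 2*I*f)/2 = -3/2 - I*f)
J(s) = 74 + 2*s**2 (J(s) = (s**2 + s**2) + 74 = 2*s**2 + 74 = 74 + 2*s**2)
N(-217) + J(H(11, 10)) = 17/2 + (74 + 2*(-3/2 - 1*11*10)**2) = 17/2 + (74 + 2*(-3/2 - 110)**2) = 17/2 + (74 + 2*(-223/2)**2) = 17/2 + (74 + 2*(49729/4)) = 17/2 + (74 + 49729/2) = 17/2 + 49877/2 = 24947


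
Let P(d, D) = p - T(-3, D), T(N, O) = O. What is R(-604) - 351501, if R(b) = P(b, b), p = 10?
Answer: -350887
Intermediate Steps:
P(d, D) = 10 - D
R(b) = 10 - b
R(-604) - 351501 = (10 - 1*(-604)) - 351501 = (10 + 604) - 351501 = 614 - 351501 = -350887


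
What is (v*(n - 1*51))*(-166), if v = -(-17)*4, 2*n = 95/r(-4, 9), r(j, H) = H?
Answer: 4645012/9 ≈ 5.1611e+5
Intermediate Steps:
n = 95/18 (n = (95/9)/2 = (95*(1/9))/2 = (1/2)*(95/9) = 95/18 ≈ 5.2778)
v = 68 (v = -1*(-68) = 68)
(v*(n - 1*51))*(-166) = (68*(95/18 - 1*51))*(-166) = (68*(95/18 - 51))*(-166) = (68*(-823/18))*(-166) = -27982/9*(-166) = 4645012/9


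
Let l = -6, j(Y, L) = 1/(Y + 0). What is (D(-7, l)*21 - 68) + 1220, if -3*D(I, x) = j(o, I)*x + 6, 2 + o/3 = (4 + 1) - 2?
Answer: 1124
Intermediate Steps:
o = 3 (o = -6 + 3*((4 + 1) - 2) = -6 + 3*(5 - 2) = -6 + 3*3 = -6 + 9 = 3)
j(Y, L) = 1/Y
D(I, x) = -2 - x/9 (D(I, x) = -(x/3 + 6)/3 = -(6 + x/3)/3 = -2 - x/9)
(D(-7, l)*21 - 68) + 1220 = ((-2 - ⅑*(-6))*21 - 68) + 1220 = ((-2 + ⅔)*21 - 68) + 1220 = (-4/3*21 - 68) + 1220 = (-28 - 68) + 1220 = -96 + 1220 = 1124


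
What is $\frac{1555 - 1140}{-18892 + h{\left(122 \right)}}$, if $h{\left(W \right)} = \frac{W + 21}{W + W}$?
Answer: $- \frac{20252}{921901} \approx -0.021968$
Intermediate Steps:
$h{\left(W \right)} = \frac{21 + W}{2 W}$
$\frac{1555 - 1140}{-18892 + h{\left(122 \right)}} = \frac{1555 - 1140}{-18892 + \frac{21 + 122}{2 \cdot 122}} = \frac{415}{-18892 + \frac{1}{2} \cdot \frac{1}{122} \cdot 143} = \frac{415}{-18892 + \frac{143}{244}} = \frac{415}{- \frac{4609505}{244}} = 415 \left(- \frac{244}{4609505}\right) = - \frac{20252}{921901}$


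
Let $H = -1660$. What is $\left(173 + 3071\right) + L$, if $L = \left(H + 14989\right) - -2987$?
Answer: $19560$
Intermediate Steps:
$L = 16316$ ($L = \left(-1660 + 14989\right) - -2987 = 13329 + \left(-2612 + 5599\right) = 13329 + 2987 = 16316$)
$\left(173 + 3071\right) + L = \left(173 + 3071\right) + 16316 = 3244 + 16316 = 19560$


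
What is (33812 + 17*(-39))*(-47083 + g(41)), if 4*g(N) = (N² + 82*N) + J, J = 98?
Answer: -6072598459/4 ≈ -1.5181e+9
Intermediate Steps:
g(N) = 49/2 + N²/4 + 41*N/2 (g(N) = ((N² + 82*N) + 98)/4 = (98 + N² + 82*N)/4 = 49/2 + N²/4 + 41*N/2)
(33812 + 17*(-39))*(-47083 + g(41)) = (33812 + 17*(-39))*(-47083 + (49/2 + (¼)*41² + (41/2)*41)) = (33812 - 663)*(-47083 + (49/2 + (¼)*1681 + 1681/2)) = 33149*(-47083 + (49/2 + 1681/4 + 1681/2)) = 33149*(-47083 + 5141/4) = 33149*(-183191/4) = -6072598459/4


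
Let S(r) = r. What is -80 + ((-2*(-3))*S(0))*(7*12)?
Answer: -80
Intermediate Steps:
-80 + ((-2*(-3))*S(0))*(7*12) = -80 + (-2*(-3)*0)*(7*12) = -80 + (6*0)*84 = -80 + 0*84 = -80 + 0 = -80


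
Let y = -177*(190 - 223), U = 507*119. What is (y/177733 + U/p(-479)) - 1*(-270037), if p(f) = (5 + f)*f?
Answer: 3632322715056447/13451188906 ≈ 2.7004e+5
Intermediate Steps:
p(f) = f*(5 + f)
U = 60333
y = 5841 (y = -177*(-33) = 5841)
(y/177733 + U/p(-479)) - 1*(-270037) = (5841/177733 + 60333/((-479*(5 - 479)))) - 1*(-270037) = (5841*(1/177733) + 60333/((-479*(-474)))) + 270037 = (5841/177733 + 60333/227046) + 270037 = (5841/177733 + 60333*(1/227046)) + 270037 = (5841/177733 + 20111/75682) + 270037 = 4016446925/13451188906 + 270037 = 3632322715056447/13451188906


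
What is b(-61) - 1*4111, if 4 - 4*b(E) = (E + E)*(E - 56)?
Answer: -15357/2 ≈ -7678.5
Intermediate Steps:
b(E) = 1 - E*(-56 + E)/2 (b(E) = 1 - (E + E)*(E - 56)/4 = 1 - 2*E*(-56 + E)/4 = 1 - E*(-56 + E)/2)
b(-61) - 1*4111 = (1 + 28*(-61) - ½*(-61)²) - 1*4111 = (1 - 1708 - ½*3721) - 4111 = (1 - 1708 - 3721/2) - 4111 = -7135/2 - 4111 = -15357/2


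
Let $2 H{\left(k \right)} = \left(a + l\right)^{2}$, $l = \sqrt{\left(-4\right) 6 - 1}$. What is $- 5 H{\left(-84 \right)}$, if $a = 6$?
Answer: $- \frac{55}{2} - 150 i \approx -27.5 - 150.0 i$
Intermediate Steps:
$l = 5 i$ ($l = \sqrt{-24 - 1} = \sqrt{-25} = 5 i \approx 5.0 i$)
$H{\left(k \right)} = \frac{\left(6 + 5 i\right)^{2}}{2}$
$- 5 H{\left(-84 \right)} = - 5 \left(\frac{11}{2} + 30 i\right) = - \frac{55}{2} - 150 i$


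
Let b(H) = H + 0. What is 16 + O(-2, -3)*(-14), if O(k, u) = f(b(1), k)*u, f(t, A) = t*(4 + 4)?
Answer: 352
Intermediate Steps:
b(H) = H
f(t, A) = 8*t (f(t, A) = t*8 = 8*t)
O(k, u) = 8*u (O(k, u) = (8*1)*u = 8*u)
16 + O(-2, -3)*(-14) = 16 + (8*(-3))*(-14) = 16 - 24*(-14) = 16 + 336 = 352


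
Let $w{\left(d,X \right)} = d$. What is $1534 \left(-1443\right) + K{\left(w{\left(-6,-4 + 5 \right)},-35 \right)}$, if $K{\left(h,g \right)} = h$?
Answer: $-2213568$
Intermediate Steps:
$1534 \left(-1443\right) + K{\left(w{\left(-6,-4 + 5 \right)},-35 \right)} = 1534 \left(-1443\right) - 6 = -2213562 - 6 = -2213568$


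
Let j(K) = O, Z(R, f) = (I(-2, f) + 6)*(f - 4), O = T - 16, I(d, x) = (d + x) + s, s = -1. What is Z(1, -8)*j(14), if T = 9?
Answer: -420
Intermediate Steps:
I(d, x) = -1 + d + x (I(d, x) = (d + x) - 1 = -1 + d + x)
O = -7 (O = 9 - 16 = -7)
Z(R, f) = (-4 + f)*(3 + f) (Z(R, f) = ((-1 - 2 + f) + 6)*(f - 4) = ((-3 + f) + 6)*(-4 + f) = (3 + f)*(-4 + f) = (-4 + f)*(3 + f))
j(K) = -7
Z(1, -8)*j(14) = (-12 + (-8)**2 - 1*(-8))*(-7) = (-12 + 64 + 8)*(-7) = 60*(-7) = -420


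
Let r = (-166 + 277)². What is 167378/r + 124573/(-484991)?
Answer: 79641959665/5975574111 ≈ 13.328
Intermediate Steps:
r = 12321 (r = 111² = 12321)
167378/r + 124573/(-484991) = 167378/12321 + 124573/(-484991) = 167378*(1/12321) + 124573*(-1/484991) = 167378/12321 - 124573/484991 = 79641959665/5975574111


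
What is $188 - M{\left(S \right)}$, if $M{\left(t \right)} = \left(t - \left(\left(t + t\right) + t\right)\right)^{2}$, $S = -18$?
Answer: $-1108$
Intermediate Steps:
$M{\left(t \right)} = 4 t^{2}$ ($M{\left(t \right)} = \left(t - \left(2 t + t\right)\right)^{2} = \left(t - 3 t\right)^{2} = \left(- 2 t\right)^{2} = 4 t^{2}$)
$188 - M{\left(S \right)} = 188 - 4 \left(-18\right)^{2} = 188 - 4 \cdot 324 = 188 - 1296 = -1108$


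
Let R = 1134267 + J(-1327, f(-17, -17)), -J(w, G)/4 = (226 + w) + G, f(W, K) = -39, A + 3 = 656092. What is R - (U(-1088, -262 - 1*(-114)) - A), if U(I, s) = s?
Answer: 1795064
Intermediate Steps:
A = 656089 (A = -3 + 656092 = 656089)
J(w, G) = -904 - 4*G - 4*w (J(w, G) = -4*((226 + w) + G) = -4*(226 + G + w) = -904 - 4*G - 4*w)
R = 1138827 (R = 1134267 + (-904 - 4*(-39) - 4*(-1327)) = 1134267 + (-904 + 156 + 5308) = 1134267 + 4560 = 1138827)
R - (U(-1088, -262 - 1*(-114)) - A) = 1138827 - ((-262 - 1*(-114)) - 1*656089) = 1138827 - ((-262 + 114) - 656089) = 1138827 - (-148 - 656089) = 1138827 - 1*(-656237) = 1138827 + 656237 = 1795064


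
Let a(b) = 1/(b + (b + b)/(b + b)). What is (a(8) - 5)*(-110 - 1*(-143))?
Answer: -484/3 ≈ -161.33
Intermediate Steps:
a(b) = 1/(1 + b) (a(b) = 1/(b + (2*b)/((2*b))) = 1/(b + (2*b)*(1/(2*b))) = 1/(b + 1) = 1/(1 + b))
(a(8) - 5)*(-110 - 1*(-143)) = (1/(1 + 8) - 5)*(-110 - 1*(-143)) = (1/9 - 5)*(-110 + 143) = (⅑ - 5)*33 = -44/9*33 = -484/3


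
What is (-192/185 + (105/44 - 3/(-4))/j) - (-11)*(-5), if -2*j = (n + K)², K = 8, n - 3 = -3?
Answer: -7311133/130240 ≈ -56.136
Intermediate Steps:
n = 0 (n = 3 - 3 = 0)
j = -32 (j = -(0 + 8)²/2 = -½*8² = -½*64 = -32)
(-192/185 + (105/44 - 3/(-4))/j) - (-11)*(-5) = (-192/185 + (105/44 - 3/(-4))/(-32)) - (-11)*(-5) = (-192*1/185 + (105*(1/44) - 3*(-¼))*(-1/32)) - 1*55 = (-192/185 + (105/44 + ¾)*(-1/32)) - 55 = (-192/185 + (69/22)*(-1/32)) - 55 = (-192/185 - 69/704) - 55 = -147933/130240 - 55 = -7311133/130240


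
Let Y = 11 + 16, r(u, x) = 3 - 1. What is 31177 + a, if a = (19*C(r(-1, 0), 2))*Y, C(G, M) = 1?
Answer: 31690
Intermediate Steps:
r(u, x) = 2
Y = 27
a = 513 (a = (19*1)*27 = 19*27 = 513)
31177 + a = 31177 + 513 = 31690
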